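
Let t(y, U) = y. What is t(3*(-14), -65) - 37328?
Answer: -37370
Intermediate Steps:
t(3*(-14), -65) - 37328 = 3*(-14) - 37328 = -42 - 37328 = -37370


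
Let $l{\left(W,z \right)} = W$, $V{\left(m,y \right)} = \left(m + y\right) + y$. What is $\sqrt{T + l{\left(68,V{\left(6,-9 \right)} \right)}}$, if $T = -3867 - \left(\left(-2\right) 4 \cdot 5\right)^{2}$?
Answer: $i \sqrt{5399} \approx 73.478 i$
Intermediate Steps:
$V{\left(m,y \right)} = m + 2 y$
$T = -5467$ ($T = -3867 - \left(\left(-8\right) 5\right)^{2} = -3867 - \left(-40\right)^{2} = -3867 - 1600 = -5467$)
$\sqrt{T + l{\left(68,V{\left(6,-9 \right)} \right)}} = \sqrt{-5467 + 68} = \sqrt{-5399} = i \sqrt{5399}$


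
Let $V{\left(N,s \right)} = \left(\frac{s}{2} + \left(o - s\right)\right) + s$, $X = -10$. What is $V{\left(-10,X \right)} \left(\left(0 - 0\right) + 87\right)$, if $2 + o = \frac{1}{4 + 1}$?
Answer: $- \frac{2958}{5} \approx -591.6$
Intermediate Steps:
$o = - \frac{9}{5}$ ($o = -2 + \frac{1}{4 + 1} = -2 + \frac{1}{5} = - \frac{9}{5} \approx -1.8$)
$V{\left(N,s \right)} = - \frac{9}{5} + \frac{s}{2}$ ($V{\left(N,s \right)} = \left(\frac{s}{2} - \left(\frac{9}{5} + s\right)\right) + s = \left(- \frac{9}{5} - \frac{s}{2}\right) + s = - \frac{9}{5} + \frac{s}{2}$)
$V{\left(-10,X \right)} \left(\left(0 - 0\right) + 87\right) = \left(- \frac{9}{5} + \frac{1}{2} \left(-10\right)\right) \left(\left(0 - 0\right) + 87\right) = \left(- \frac{9}{5} - 5\right) \left(\left(0 + 0\right) + 87\right) = - \frac{34 \left(0 + 87\right)}{5} = \left(- \frac{34}{5}\right) 87 = - \frac{2958}{5}$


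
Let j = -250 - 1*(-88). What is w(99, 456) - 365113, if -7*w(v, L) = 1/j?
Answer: -414038141/1134 ≈ -3.6511e+5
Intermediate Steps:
j = -162 (j = -250 + 88 = -162)
w(v, L) = 1/1134 (w(v, L) = -1/7/(-162) = -1/7*(-1/162) = 1/1134)
w(99, 456) - 365113 = 1/1134 - 365113 = -414038141/1134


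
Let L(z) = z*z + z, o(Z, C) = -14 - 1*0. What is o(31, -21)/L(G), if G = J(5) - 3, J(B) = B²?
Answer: -7/253 ≈ -0.027668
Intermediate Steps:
o(Z, C) = -14 (o(Z, C) = -14 + 0 = -14)
G = 22 (G = 5² - 3 = 25 - 3 = 22)
L(z) = z + z² (L(z) = z² + z = z + z²)
o(31, -21)/L(G) = -14*1/(22*(1 + 22)) = -14/(22*23) = -14/506 = -14*1/506 = -7/253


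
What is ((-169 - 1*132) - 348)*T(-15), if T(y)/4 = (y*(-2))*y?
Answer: 1168200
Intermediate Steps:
T(y) = -8*y² (T(y) = 4*((y*(-2))*y) = 4*((-2*y)*y) = 4*(-2*y²) = -8*y²)
((-169 - 1*132) - 348)*T(-15) = ((-169 - 1*132) - 348)*(-8*(-15)²) = ((-169 - 132) - 348)*(-8*225) = (-301 - 348)*(-1800) = -649*(-1800) = 1168200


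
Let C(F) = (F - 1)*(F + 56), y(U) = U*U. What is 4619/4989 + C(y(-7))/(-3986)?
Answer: -3366613/9943077 ≈ -0.33859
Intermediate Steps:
y(U) = U²
C(F) = (-1 + F)*(56 + F)
4619/4989 + C(y(-7))/(-3986) = 4619/4989 + (-56 + ((-7)²)² + 55*(-7)²)/(-3986) = 4619*(1/4989) + (-56 + 49² + 55*49)*(-1/3986) = 4619/4989 + (-56 + 2401 + 2695)*(-1/3986) = 4619/4989 + 5040*(-1/3986) = 4619/4989 - 2520/1993 = -3366613/9943077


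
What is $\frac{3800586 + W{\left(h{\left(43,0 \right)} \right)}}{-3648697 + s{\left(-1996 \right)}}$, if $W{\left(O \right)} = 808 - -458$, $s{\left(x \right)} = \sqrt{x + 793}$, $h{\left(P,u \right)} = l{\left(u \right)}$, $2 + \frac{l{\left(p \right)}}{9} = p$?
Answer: $- \frac{3467951496711}{3328247449753} - \frac{950463 i \sqrt{1203}}{3328247449753} \approx -1.042 - 9.905 \cdot 10^{-6} i$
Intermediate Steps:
$l{\left(p \right)} = -18 + 9 p$
$h{\left(P,u \right)} = -18 + 9 u$
$s{\left(x \right)} = \sqrt{793 + x}$
$W{\left(O \right)} = 1266$ ($W{\left(O \right)} = 808 + 458 = 1266$)
$\frac{3800586 + W{\left(h{\left(43,0 \right)} \right)}}{-3648697 + s{\left(-1996 \right)}} = \frac{3800586 + 1266}{-3648697 + \sqrt{793 - 1996}} = \frac{3801852}{-3648697 + \sqrt{-1203}} = \frac{3801852}{-3648697 + i \sqrt{1203}}$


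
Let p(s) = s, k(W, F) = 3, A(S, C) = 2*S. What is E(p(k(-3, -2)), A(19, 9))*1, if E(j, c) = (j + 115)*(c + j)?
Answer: 4838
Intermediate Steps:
E(j, c) = (115 + j)*(c + j)
E(p(k(-3, -2)), A(19, 9))*1 = (3² + 115*(2*19) + 115*3 + (2*19)*3)*1 = (9 + 115*38 + 345 + 38*3)*1 = (9 + 4370 + 345 + 114)*1 = 4838*1 = 4838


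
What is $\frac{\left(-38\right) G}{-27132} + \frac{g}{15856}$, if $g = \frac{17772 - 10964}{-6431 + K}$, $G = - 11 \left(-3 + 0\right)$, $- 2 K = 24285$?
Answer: $\frac{404736909}{8761417126} \approx 0.046195$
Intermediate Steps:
$K = - \frac{24285}{2}$ ($K = \left(- \frac{1}{2}\right) 24285 = - \frac{24285}{2} \approx -12143.0$)
$G = 33$ ($G = \left(-11\right) \left(-3\right) = 33$)
$g = - \frac{13616}{37147}$ ($g = \frac{17772 - 10964}{-6431 - \frac{24285}{2}} = \frac{6808}{- \frac{37147}{2}} = 6808 \left(- \frac{2}{37147}\right) = - \frac{13616}{37147} \approx -0.36654$)
$\frac{\left(-38\right) G}{-27132} + \frac{g}{15856} = \frac{\left(-38\right) 33}{-27132} - \frac{13616}{37147 \cdot 15856} = \left(-1254\right) \left(- \frac{1}{27132}\right) - \frac{851}{36812677} = \frac{11}{238} - \frac{851}{36812677} = \frac{404736909}{8761417126}$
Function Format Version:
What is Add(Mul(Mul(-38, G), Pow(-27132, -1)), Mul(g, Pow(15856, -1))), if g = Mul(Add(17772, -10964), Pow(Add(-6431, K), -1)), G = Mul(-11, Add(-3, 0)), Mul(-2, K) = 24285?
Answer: Rational(404736909, 8761417126) ≈ 0.046195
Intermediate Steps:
K = Rational(-24285, 2) (K = Mul(Rational(-1, 2), 24285) = Rational(-24285, 2) ≈ -12143.)
G = 33 (G = Mul(-11, -3) = 33)
g = Rational(-13616, 37147) (g = Mul(Add(17772, -10964), Pow(Add(-6431, Rational(-24285, 2)), -1)) = Mul(6808, Pow(Rational(-37147, 2), -1)) = Mul(6808, Rational(-2, 37147)) = Rational(-13616, 37147) ≈ -0.36654)
Add(Mul(Mul(-38, G), Pow(-27132, -1)), Mul(g, Pow(15856, -1))) = Add(Mul(Mul(-38, 33), Pow(-27132, -1)), Mul(Rational(-13616, 37147), Pow(15856, -1))) = Add(Mul(-1254, Rational(-1, 27132)), Mul(Rational(-13616, 37147), Rational(1, 15856))) = Add(Rational(11, 238), Rational(-851, 36812677)) = Rational(404736909, 8761417126)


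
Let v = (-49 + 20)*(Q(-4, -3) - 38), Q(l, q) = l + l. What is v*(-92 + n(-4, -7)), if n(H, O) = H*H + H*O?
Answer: -64032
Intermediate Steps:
Q(l, q) = 2*l
n(H, O) = H² + H*O
v = 1334 (v = (-49 + 20)*(2*(-4) - 38) = -29*(-8 - 38) = -29*(-46) = 1334)
v*(-92 + n(-4, -7)) = 1334*(-92 - 4*(-4 - 7)) = 1334*(-92 - 4*(-11)) = 1334*(-92 + 44) = 1334*(-48) = -64032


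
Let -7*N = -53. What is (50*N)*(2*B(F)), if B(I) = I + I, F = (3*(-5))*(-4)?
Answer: 636000/7 ≈ 90857.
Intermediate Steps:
N = 53/7 (N = -⅐*(-53) = 53/7 ≈ 7.5714)
F = 60 (F = -15*(-4) = 60)
B(I) = 2*I
(50*N)*(2*B(F)) = (50*(53/7))*(2*(2*60)) = 2650*(2*120)/7 = (2650/7)*240 = 636000/7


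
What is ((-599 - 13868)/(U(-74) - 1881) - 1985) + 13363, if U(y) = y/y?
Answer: 21405107/1880 ≈ 11386.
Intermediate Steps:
U(y) = 1
((-599 - 13868)/(U(-74) - 1881) - 1985) + 13363 = ((-599 - 13868)/(1 - 1881) - 1985) + 13363 = (-14467/(-1880) - 1985) + 13363 = (-14467*(-1/1880) - 1985) + 13363 = (14467/1880 - 1985) + 13363 = -3717333/1880 + 13363 = 21405107/1880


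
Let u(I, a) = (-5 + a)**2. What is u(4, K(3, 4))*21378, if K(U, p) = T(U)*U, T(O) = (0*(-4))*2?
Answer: 534450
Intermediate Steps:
T(O) = 0 (T(O) = 0*2 = 0)
K(U, p) = 0 (K(U, p) = 0*U = 0)
u(4, K(3, 4))*21378 = (-5 + 0)**2*21378 = (-5)**2*21378 = 25*21378 = 534450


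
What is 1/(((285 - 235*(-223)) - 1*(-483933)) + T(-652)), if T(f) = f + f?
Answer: 1/535319 ≈ 1.8680e-6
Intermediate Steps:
T(f) = 2*f
1/(((285 - 235*(-223)) - 1*(-483933)) + T(-652)) = 1/(((285 - 235*(-223)) - 1*(-483933)) + 2*(-652)) = 1/(((285 + 52405) + 483933) - 1304) = 1/((52690 + 483933) - 1304) = 1/(536623 - 1304) = 1/535319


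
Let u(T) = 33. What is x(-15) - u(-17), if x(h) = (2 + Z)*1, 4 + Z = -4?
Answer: -39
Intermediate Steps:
Z = -8 (Z = -4 - 4 = -8)
x(h) = -6 (x(h) = (2 - 8)*1 = -6*1 = -6)
x(-15) - u(-17) = -6 - 1*33 = -6 - 33 = -39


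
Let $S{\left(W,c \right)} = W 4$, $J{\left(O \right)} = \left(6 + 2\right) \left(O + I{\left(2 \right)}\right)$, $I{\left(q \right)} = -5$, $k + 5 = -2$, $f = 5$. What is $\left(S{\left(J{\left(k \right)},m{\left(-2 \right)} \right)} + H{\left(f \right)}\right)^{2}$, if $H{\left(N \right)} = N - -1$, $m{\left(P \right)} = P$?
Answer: $142884$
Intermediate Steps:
$k = -7$ ($k = -5 - 2 = -7$)
$J{\left(O \right)} = -40 + 8 O$ ($J{\left(O \right)} = \left(6 + 2\right) \left(O - 5\right) = 8 \left(-5 + O\right) = -40 + 8 O$)
$H{\left(N \right)} = 1 + N$ ($H{\left(N \right)} = N + 1 = 1 + N$)
$S{\left(W,c \right)} = 4 W$
$\left(S{\left(J{\left(k \right)},m{\left(-2 \right)} \right)} + H{\left(f \right)}\right)^{2} = \left(4 \left(-40 + 8 \left(-7\right)\right) + \left(1 + 5\right)\right)^{2} = \left(4 \left(-40 - 56\right) + 6\right)^{2} = \left(4 \left(-96\right) + 6\right)^{2} = \left(-384 + 6\right)^{2} = \left(-378\right)^{2} = 142884$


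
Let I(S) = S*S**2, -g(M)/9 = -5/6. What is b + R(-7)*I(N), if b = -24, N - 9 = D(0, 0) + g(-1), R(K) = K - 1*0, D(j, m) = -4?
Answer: -109567/8 ≈ -13696.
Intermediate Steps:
g(M) = 15/2 (g(M) = -(-45)/6 = -9*(-5/6) = 15/2)
R(K) = K (R(K) = K + 0 = K)
N = 25/2 (N = 9 + (-4 + 15/2) = 9 + 7/2 = 25/2 ≈ 12.500)
I(S) = S**3
b + R(-7)*I(N) = -24 - 7*(25/2)**3 = -24 - 7*15625/8 = -24 - 109375/8 = -109567/8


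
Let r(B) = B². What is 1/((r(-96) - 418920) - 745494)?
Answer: -1/1155198 ≈ -8.6565e-7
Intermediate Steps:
1/((r(-96) - 418920) - 745494) = 1/(((-96)² - 418920) - 745494) = 1/((9216 - 418920) - 745494) = 1/(-409704 - 745494) = 1/(-1155198) = -1/1155198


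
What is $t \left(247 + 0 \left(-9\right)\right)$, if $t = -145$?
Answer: $-35815$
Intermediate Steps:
$t \left(247 + 0 \left(-9\right)\right) = - 145 \left(247 + 0 \left(-9\right)\right) = - 145 \left(247 + 0\right) = \left(-145\right) 247 = -35815$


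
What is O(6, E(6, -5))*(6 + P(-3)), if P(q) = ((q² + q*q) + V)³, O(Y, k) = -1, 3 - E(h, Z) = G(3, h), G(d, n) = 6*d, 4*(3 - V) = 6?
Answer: -59367/8 ≈ -7420.9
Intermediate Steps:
V = 3/2 (V = 3 - ¼*6 = 3 - 3/2 = 3/2 ≈ 1.5000)
E(h, Z) = -15 (E(h, Z) = 3 - 6*3 = 3 - 1*18 = 3 - 18 = -15)
P(q) = (3/2 + 2*q²)³ (P(q) = ((q² + q*q) + 3/2)³ = ((q² + q²) + 3/2)³ = (2*q² + 3/2)³ = (3/2 + 2*q²)³)
O(6, E(6, -5))*(6 + P(-3)) = -(6 + (3 + 4*(-3)²)³/8) = -(6 + (3 + 4*9)³/8) = -(6 + (3 + 36)³/8) = -(6 + (⅛)*39³) = -(6 + (⅛)*59319) = -(6 + 59319/8) = -1*59367/8 = -59367/8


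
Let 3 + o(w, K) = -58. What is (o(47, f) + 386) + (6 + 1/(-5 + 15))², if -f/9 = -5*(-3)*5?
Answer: 36221/100 ≈ 362.21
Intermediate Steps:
f = -675 (f = -9*(-5*(-3))*5 = -135*5 = -9*75 = -675)
o(w, K) = -61 (o(w, K) = -3 - 58 = -61)
(o(47, f) + 386) + (6 + 1/(-5 + 15))² = (-61 + 386) + (6 + 1/(-5 + 15))² = 325 + (6 + 1/10)² = 325 + (6 + ⅒)² = 325 + (61/10)² = 325 + 3721/100 = 36221/100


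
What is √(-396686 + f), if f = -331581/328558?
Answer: I*√42822505198257902/328558 ≈ 629.83*I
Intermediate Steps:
f = -331581/328558 (f = -331581*1/328558 = -331581/328558 ≈ -1.0092)
√(-396686 + f) = √(-396686 - 331581/328558) = √(-130334690369/328558) = I*√42822505198257902/328558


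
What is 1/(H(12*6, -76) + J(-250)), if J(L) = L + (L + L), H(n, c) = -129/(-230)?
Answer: -230/172371 ≈ -0.0013343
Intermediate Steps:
H(n, c) = 129/230 (H(n, c) = -129*(-1/230) = 129/230)
J(L) = 3*L (J(L) = L + 2*L = 3*L)
1/(H(12*6, -76) + J(-250)) = 1/(129/230 + 3*(-250)) = 1/(129/230 - 750) = 1/(-172371/230) = -230/172371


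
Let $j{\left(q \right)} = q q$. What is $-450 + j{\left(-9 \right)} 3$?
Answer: $-207$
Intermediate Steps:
$j{\left(q \right)} = q^{2}$
$-450 + j{\left(-9 \right)} 3 = -450 + \left(-9\right)^{2} \cdot 3 = -450 + 81 \cdot 3 = -450 + 243 = -207$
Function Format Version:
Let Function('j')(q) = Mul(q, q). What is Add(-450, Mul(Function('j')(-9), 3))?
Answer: -207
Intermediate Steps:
Function('j')(q) = Pow(q, 2)
Add(-450, Mul(Function('j')(-9), 3)) = Add(-450, Mul(Pow(-9, 2), 3)) = Add(-450, Mul(81, 3)) = Add(-450, 243) = -207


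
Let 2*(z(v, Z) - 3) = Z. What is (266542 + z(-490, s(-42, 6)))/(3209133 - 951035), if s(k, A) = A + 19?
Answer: 533115/4516196 ≈ 0.11805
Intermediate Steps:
s(k, A) = 19 + A
z(v, Z) = 3 + Z/2
(266542 + z(-490, s(-42, 6)))/(3209133 - 951035) = (266542 + (3 + (19 + 6)/2))/(3209133 - 951035) = (266542 + (3 + (1/2)*25))/2258098 = (266542 + (3 + 25/2))*(1/2258098) = (266542 + 31/2)*(1/2258098) = (533115/2)*(1/2258098) = 533115/4516196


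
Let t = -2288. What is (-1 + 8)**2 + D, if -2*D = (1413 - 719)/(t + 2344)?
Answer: 2397/56 ≈ 42.804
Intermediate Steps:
D = -347/56 (D = -(1413 - 719)/(2*(-2288 + 2344)) = -347/56 ≈ -6.1964)
(-1 + 8)**2 + D = (-1 + 8)**2 - 347/56 = 7**2 - 347/56 = 49 - 347/56 = 2397/56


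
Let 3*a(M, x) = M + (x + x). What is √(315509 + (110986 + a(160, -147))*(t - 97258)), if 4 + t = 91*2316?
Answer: √113323420749/3 ≈ 1.1221e+5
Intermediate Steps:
t = 210752 (t = -4 + 91*2316 = -4 + 210756 = 210752)
a(M, x) = M/3 + 2*x/3 (a(M, x) = (M + (x + x))/3 = (M + 2*x)/3 = M/3 + 2*x/3)
√(315509 + (110986 + a(160, -147))*(t - 97258)) = √(315509 + (110986 + ((⅓)*160 + (⅔)*(-147)))*(210752 - 97258)) = √(315509 + (110986 + (160/3 - 98))*113494) = √(315509 + (110986 - 134/3)*113494) = √(315509 + (332824/3)*113494) = √(315509 + 37773527056/3) = √(37774473583/3) = √113323420749/3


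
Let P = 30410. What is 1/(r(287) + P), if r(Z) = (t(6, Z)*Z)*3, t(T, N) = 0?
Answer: 1/30410 ≈ 3.2884e-5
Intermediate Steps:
r(Z) = 0 (r(Z) = (0*Z)*3 = 0*3 = 0)
1/(r(287) + P) = 1/(0 + 30410) = 1/30410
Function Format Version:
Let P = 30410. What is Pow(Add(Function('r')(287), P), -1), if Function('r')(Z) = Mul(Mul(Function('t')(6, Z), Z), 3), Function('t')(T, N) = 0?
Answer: Rational(1, 30410) ≈ 3.2884e-5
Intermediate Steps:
Function('r')(Z) = 0 (Function('r')(Z) = Mul(Mul(0, Z), 3) = Mul(0, 3) = 0)
Pow(Add(Function('r')(287), P), -1) = Pow(Add(0, 30410), -1) = Pow(30410, -1) = Rational(1, 30410)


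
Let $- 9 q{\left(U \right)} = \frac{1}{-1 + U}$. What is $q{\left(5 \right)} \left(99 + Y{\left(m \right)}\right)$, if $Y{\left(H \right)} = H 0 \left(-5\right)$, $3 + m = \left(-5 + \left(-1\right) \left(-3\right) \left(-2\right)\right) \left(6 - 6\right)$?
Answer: $- \frac{11}{4} \approx -2.75$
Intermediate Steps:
$m = -3$ ($m = -3 + \left(-5 + \left(-1\right) \left(-3\right) \left(-2\right)\right) \left(6 - 6\right) = -3 + \left(-5 + 3 \left(-2\right)\right) 0 = -3 + \left(-5 - 6\right) 0 = -3 - 0 = -3 + 0 = -3$)
$q{\left(U \right)} = - \frac{1}{9 \left(-1 + U\right)}$
$Y{\left(H \right)} = 0$ ($Y{\left(H \right)} = 0 \left(-5\right) = 0$)
$q{\left(5 \right)} \left(99 + Y{\left(m \right)}\right) = - \frac{1}{-9 + 9 \cdot 5} \left(99 + 0\right) = - \frac{1}{-9 + 45} \cdot 99 = - \frac{1}{36} \cdot 99 = \left(-1\right) \frac{1}{36} \cdot 99 = \left(- \frac{1}{36}\right) 99 = - \frac{11}{4}$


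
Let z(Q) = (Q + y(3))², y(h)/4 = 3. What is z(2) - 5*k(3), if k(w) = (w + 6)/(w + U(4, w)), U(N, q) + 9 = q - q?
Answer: 407/2 ≈ 203.50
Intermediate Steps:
y(h) = 12 (y(h) = 4*3 = 12)
U(N, q) = -9 (U(N, q) = -9 + (q - q) = -9 + 0 = -9)
z(Q) = (12 + Q)² (z(Q) = (Q + 12)² = (12 + Q)²)
k(w) = (6 + w)/(-9 + w) (k(w) = (w + 6)/(w - 9) = (6 + w)/(-9 + w))
z(2) - 5*k(3) = (12 + 2)² - 5*(6 + 3)/(-9 + 3) = 14² - 5*9/(-6) = 196 - (-5)*9/6 = 196 - 5*(-3/2) = 196 + 15/2 = 407/2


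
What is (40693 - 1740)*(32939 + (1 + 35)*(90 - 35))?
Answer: 1360199807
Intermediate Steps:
(40693 - 1740)*(32939 + (1 + 35)*(90 - 35)) = 38953*(32939 + 36*55) = 38953*(32939 + 1980) = 38953*34919 = 1360199807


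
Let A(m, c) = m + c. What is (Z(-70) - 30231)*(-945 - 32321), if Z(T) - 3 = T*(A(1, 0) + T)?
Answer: 844889868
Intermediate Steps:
A(m, c) = c + m
Z(T) = 3 + T*(1 + T) (Z(T) = 3 + T*((0 + 1) + T) = 3 + T*(1 + T))
(Z(-70) - 30231)*(-945 - 32321) = ((3 - 70 + (-70)**2) - 30231)*(-945 - 32321) = ((3 - 70 + 4900) - 30231)*(-33266) = (4833 - 30231)*(-33266) = -25398*(-33266) = 844889868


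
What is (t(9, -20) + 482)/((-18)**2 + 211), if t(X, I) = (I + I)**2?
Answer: 2082/535 ≈ 3.8916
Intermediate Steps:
t(X, I) = 4*I**2 (t(X, I) = (2*I)**2 = 4*I**2)
(t(9, -20) + 482)/((-18)**2 + 211) = (4*(-20)**2 + 482)/((-18)**2 + 211) = (4*400 + 482)/(324 + 211) = (1600 + 482)/535 = 2082*(1/535) = 2082/535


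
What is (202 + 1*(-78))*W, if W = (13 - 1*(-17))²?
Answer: 111600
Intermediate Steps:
W = 900 (W = (13 + 17)² = 30² = 900)
(202 + 1*(-78))*W = (202 + 1*(-78))*900 = (202 - 78)*900 = 124*900 = 111600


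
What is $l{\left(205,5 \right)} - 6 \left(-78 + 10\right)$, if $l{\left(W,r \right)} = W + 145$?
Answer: $758$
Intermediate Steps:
$l{\left(W,r \right)} = 145 + W$
$l{\left(205,5 \right)} - 6 \left(-78 + 10\right) = \left(145 + 205\right) - 6 \left(-78 + 10\right) = 350 - -408 = 350 + 408 = 758$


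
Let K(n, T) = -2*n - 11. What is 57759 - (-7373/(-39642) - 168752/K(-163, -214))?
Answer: 242645753953/4162410 ≈ 58295.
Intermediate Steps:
K(n, T) = -11 - 2*n
57759 - (-7373/(-39642) - 168752/K(-163, -214)) = 57759 - (-7373/(-39642) - 168752/(-11 - 2*(-163))) = 57759 - (-7373*(-1/39642) - 168752/(-11 + 326)) = 57759 - (7373/39642 - 168752/315) = 57759 - 1*(-2229114763/4162410) = 57759 + 2229114763/4162410 = 242645753953/4162410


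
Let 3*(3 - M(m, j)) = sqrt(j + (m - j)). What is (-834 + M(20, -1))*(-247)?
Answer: 205257 + 494*sqrt(5)/3 ≈ 2.0563e+5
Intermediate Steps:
M(m, j) = 3 - sqrt(m)/3 (M(m, j) = 3 - sqrt(j + (m - j))/3 = 3 - sqrt(m)/3)
(-834 + M(20, -1))*(-247) = (-834 + (3 - 2*sqrt(5)/3))*(-247) = (-831 - 2*sqrt(5)/3)*(-247) = 205257 + 494*sqrt(5)/3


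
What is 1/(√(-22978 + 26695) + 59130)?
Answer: 6570/388483687 - √413/1165451061 ≈ 1.6894e-5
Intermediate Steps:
1/(√(-22978 + 26695) + 59130) = 1/(√3717 + 59130) = 1/(3*√413 + 59130) = 1/(59130 + 3*√413)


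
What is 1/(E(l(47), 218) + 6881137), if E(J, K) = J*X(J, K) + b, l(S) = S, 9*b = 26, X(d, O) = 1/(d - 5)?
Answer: 126/867023767 ≈ 1.4532e-7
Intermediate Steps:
X(d, O) = 1/(-5 + d)
b = 26/9 (b = (1/9)*26 = 26/9 ≈ 2.8889)
E(J, K) = 26/9 + J/(-5 + J) (E(J, K) = J/(-5 + J) + 26/9 = 26/9 + J/(-5 + J))
1/(E(l(47), 218) + 6881137) = 1/(5*(-26 + 7*47)/(9*(-5 + 47)) + 6881137) = 1/((5/9)*(-26 + 329)/42 + 6881137) = 1/((5/9)*(1/42)*303 + 6881137) = 1/(505/126 + 6881137) = 1/(867023767/126) = 126/867023767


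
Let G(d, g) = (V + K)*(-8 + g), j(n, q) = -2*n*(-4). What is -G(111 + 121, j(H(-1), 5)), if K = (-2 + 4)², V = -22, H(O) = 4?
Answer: 432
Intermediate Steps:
j(n, q) = 8*n
K = 4 (K = 2² = 4)
G(d, g) = 144 - 18*g (G(d, g) = (-22 + 4)*(-8 + g) = -18*(-8 + g) = 144 - 18*g)
-G(111 + 121, j(H(-1), 5)) = -(144 - 144*4) = -(144 - 18*32) = -(144 - 576) = -1*(-432) = 432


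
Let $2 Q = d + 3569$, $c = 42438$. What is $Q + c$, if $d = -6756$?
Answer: $\frac{81689}{2} \approx 40845.0$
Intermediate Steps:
$Q = - \frac{3187}{2}$ ($Q = \frac{-6756 + 3569}{2} = \frac{1}{2} \left(-3187\right) = - \frac{3187}{2} \approx -1593.5$)
$Q + c = - \frac{3187}{2} + 42438 = \frac{81689}{2}$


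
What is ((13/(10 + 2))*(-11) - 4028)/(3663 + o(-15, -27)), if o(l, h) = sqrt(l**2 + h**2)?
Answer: -19730953/17888820 + 48479*sqrt(106)/53666460 ≈ -1.0937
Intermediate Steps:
o(l, h) = sqrt(h**2 + l**2)
((13/(10 + 2))*(-11) - 4028)/(3663 + o(-15, -27)) = ((13/(10 + 2))*(-11) - 4028)/(3663 + sqrt((-27)**2 + (-15)**2)) = ((13/12)*(-11) - 4028)/(3663 + sqrt(729 + 225)) = (((1/12)*13)*(-11) - 4028)/(3663 + sqrt(954)) = ((13/12)*(-11) - 4028)/(3663 + 3*sqrt(106)) = (-143/12 - 4028)/(3663 + 3*sqrt(106)) = -48479/(12*(3663 + 3*sqrt(106)))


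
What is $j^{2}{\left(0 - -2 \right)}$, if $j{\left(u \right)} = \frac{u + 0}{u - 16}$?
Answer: $\frac{1}{49} \approx 0.020408$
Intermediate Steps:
$j{\left(u \right)} = \frac{u}{-16 + u}$
$j^{2}{\left(0 - -2 \right)} = \left(\frac{0 - -2}{-16 + \left(0 - -2\right)}\right)^{2} = \left(\frac{0 + 2}{-16 + \left(0 + 2\right)}\right)^{2} = \left(\frac{2}{-16 + 2}\right)^{2} = \left(\frac{2}{-14}\right)^{2} = \left(2 \left(- \frac{1}{14}\right)\right)^{2} = \left(- \frac{1}{7}\right)^{2} = \frac{1}{49}$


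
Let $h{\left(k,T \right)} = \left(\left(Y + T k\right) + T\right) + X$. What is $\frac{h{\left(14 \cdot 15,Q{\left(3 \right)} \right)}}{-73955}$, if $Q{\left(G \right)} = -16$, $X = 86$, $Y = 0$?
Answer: $\frac{94}{2113} \approx 0.044487$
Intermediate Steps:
$h{\left(k,T \right)} = 86 + T + T k$ ($h{\left(k,T \right)} = \left(\left(0 + T k\right) + T\right) + 86 = \left(T k + T\right) + 86 = \left(T + T k\right) + 86 = 86 + T + T k$)
$\frac{h{\left(14 \cdot 15,Q{\left(3 \right)} \right)}}{-73955} = \frac{86 - 16 - 16 \cdot 14 \cdot 15}{-73955} = \left(86 - 16 - 3360\right) \left(- \frac{1}{73955}\right) = \left(-3290\right) \left(- \frac{1}{73955}\right) = \frac{94}{2113}$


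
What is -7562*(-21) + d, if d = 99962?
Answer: 258764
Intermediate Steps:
-7562*(-21) + d = -7562*(-21) + 99962 = 158802 + 99962 = 258764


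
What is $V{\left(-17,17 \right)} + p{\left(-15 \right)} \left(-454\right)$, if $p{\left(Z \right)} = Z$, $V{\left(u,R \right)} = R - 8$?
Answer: $6819$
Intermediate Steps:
$V{\left(u,R \right)} = -8 + R$
$V{\left(-17,17 \right)} + p{\left(-15 \right)} \left(-454\right) = \left(-8 + 17\right) - -6810 = 9 + 6810 = 6819$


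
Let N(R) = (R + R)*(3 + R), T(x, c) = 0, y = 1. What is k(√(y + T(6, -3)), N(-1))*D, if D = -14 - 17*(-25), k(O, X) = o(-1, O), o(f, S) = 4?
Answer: 1644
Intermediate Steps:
N(R) = 2*R*(3 + R) (N(R) = (2*R)*(3 + R) = 2*R*(3 + R))
k(O, X) = 4
D = 411 (D = -14 + 425 = 411)
k(√(y + T(6, -3)), N(-1))*D = 4*411 = 1644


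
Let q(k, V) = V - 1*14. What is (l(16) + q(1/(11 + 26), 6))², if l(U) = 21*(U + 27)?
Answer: 801025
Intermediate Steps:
l(U) = 567 + 21*U (l(U) = 21*(27 + U) = 567 + 21*U)
q(k, V) = -14 + V (q(k, V) = V - 14 = -14 + V)
(l(16) + q(1/(11 + 26), 6))² = ((567 + 21*16) + (-14 + 6))² = ((567 + 336) - 8)² = (903 - 8)² = 895² = 801025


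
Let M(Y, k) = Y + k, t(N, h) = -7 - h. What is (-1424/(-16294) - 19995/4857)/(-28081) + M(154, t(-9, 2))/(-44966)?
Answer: -51316478831703/16654875505908278 ≈ -0.0030812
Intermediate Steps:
(-1424/(-16294) - 19995/4857)/(-28081) + M(154, t(-9, 2))/(-44966) = (-1424/(-16294) - 19995/4857)/(-28081) + (154 + (-7 - 1*2))/(-44966) = (-1424*(-1/16294) - 19995*1/4857)*(-1/28081) + (154 + (-7 - 2))*(-1/44966) = (712/8147 - 6665/1619)*(-1/28081) + (154 - 9)*(-1/44966) = -53147027/13189993*(-1/28081) + 145*(-1/44966) = 53147027/370388193433 - 145/44966 = -51316478831703/16654875505908278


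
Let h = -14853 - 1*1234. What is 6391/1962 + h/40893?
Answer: 76594823/26744022 ≈ 2.8640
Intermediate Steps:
h = -16087 (h = -14853 - 1234 = -16087)
6391/1962 + h/40893 = 6391/1962 - 16087/40893 = 76594823/26744022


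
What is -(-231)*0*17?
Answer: 0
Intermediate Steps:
-(-231)*0*17 = -33*0*17 = 0*17 = 0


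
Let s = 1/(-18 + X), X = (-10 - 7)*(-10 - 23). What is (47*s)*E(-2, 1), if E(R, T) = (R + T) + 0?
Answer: -47/543 ≈ -0.086556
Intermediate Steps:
X = 561 (X = -17*(-33) = 561)
E(R, T) = R + T
s = 1/543 (s = 1/(-18 + 561) = 1/543 ≈ 0.0018416)
(47*s)*E(-2, 1) = (47*(1/543))*(-2 + 1) = (47/543)*(-1) = -47/543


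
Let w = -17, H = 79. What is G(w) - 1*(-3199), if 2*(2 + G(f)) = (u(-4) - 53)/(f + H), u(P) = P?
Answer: 396371/124 ≈ 3196.5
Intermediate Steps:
G(f) = -2 - 57/(2*(79 + f)) (G(f) = -2 + ((-4 - 53)/(f + 79))/2 = -2 + (-57/(79 + f))/2 = -2 - 57/(2*(79 + f)))
G(w) - 1*(-3199) = (-373 - 4*(-17))/(2*(79 - 17)) - 1*(-3199) = (½)*(-373 + 68)/62 + 3199 = (½)*(1/62)*(-305) + 3199 = -305/124 + 3199 = 396371/124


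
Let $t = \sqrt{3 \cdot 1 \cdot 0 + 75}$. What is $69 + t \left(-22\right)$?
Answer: $69 - 110 \sqrt{3} \approx -121.53$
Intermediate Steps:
$t = 5 \sqrt{3}$ ($t = \sqrt{3 \cdot 0 + 75} = \sqrt{0 + 75} = \sqrt{75} = 5 \sqrt{3} \approx 8.6602$)
$69 + t \left(-22\right) = 69 + 5 \sqrt{3} \left(-22\right) = 69 - 110 \sqrt{3}$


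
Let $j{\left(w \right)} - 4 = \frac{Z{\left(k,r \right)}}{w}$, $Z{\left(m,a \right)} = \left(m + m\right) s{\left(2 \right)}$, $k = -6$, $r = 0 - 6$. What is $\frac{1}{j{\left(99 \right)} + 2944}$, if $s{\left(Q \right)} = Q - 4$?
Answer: $\frac{33}{97292} \approx 0.00033918$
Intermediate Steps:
$s{\left(Q \right)} = -4 + Q$ ($s{\left(Q \right)} = Q - 4 = -4 + Q$)
$r = -6$ ($r = 0 - 6 = -6$)
$Z{\left(m,a \right)} = - 4 m$ ($Z{\left(m,a \right)} = \left(m + m\right) \left(-4 + 2\right) = 2 m \left(-2\right) = - 4 m$)
$j{\left(w \right)} = 4 + \frac{24}{w}$ ($j{\left(w \right)} = 4 + \frac{\left(-4\right) \left(-6\right)}{w} = 4 + \frac{24}{w}$)
$\frac{1}{j{\left(99 \right)} + 2944} = \frac{1}{\left(4 + \frac{24}{99}\right) + 2944} = \frac{1}{\left(4 + 24 \cdot \frac{1}{99}\right) + 2944} = \frac{1}{\left(4 + \frac{8}{33}\right) + 2944} = \frac{1}{\frac{140}{33} + 2944} = \frac{1}{\frac{97292}{33}} = \frac{33}{97292}$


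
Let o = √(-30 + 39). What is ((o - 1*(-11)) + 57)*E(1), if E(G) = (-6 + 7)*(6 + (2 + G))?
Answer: 639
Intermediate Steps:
E(G) = 8 + G (E(G) = 1*(8 + G) = 8 + G)
o = 3 (o = √9 = 3)
((o - 1*(-11)) + 57)*E(1) = ((3 - 1*(-11)) + 57)*(8 + 1) = ((3 + 11) + 57)*9 = (14 + 57)*9 = 71*9 = 639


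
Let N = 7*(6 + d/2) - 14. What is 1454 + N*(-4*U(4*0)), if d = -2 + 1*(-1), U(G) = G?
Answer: 1454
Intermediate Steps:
d = -3 (d = -2 - 1 = -3)
N = 35/2 (N = 7*(6 - 3/2) - 14 = 7*(9/2) - 14 = 63/2 - 14 = 35/2 ≈ 17.500)
1454 + N*(-4*U(4*0)) = 1454 + 35*(-16*0)/2 = 1454 + 35*(-4*0)/2 = 1454 + (35/2)*0 = 1454 + 0 = 1454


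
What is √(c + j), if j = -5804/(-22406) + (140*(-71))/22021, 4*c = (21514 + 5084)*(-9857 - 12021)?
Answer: I*√24526306587641517746043/12984277 ≈ 12061.0*I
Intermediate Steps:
c = -145477761 (c = ((21514 + 5084)*(-9857 - 12021))/4 = (26598*(-21878))/4 = (¼)*(-581911044) = -145477761)
j = -47452878/246701263 (j = -5804*(-1/22406) - 9940*1/22021 = 2902/11203 - 9940/22021 = -47452878/246701263 ≈ -0.19235)
√(c + j) = √(-145477761 - 47452878/246701263) = √(-35889547424565021/246701263) = I*√24526306587641517746043/12984277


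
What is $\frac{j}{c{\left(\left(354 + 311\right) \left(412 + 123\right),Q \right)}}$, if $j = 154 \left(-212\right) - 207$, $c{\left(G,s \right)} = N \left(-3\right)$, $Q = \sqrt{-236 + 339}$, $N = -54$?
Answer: $- \frac{32855}{162} \approx -202.81$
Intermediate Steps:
$Q = \sqrt{103} \approx 10.149$
$c{\left(G,s \right)} = 162$ ($c{\left(G,s \right)} = \left(-54\right) \left(-3\right) = 162$)
$j = -32855$ ($j = -32648 - 207 = -32855$)
$\frac{j}{c{\left(\left(354 + 311\right) \left(412 + 123\right),Q \right)}} = - \frac{32855}{162}$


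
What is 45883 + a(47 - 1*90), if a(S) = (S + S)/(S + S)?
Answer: 45884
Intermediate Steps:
a(S) = 1 (a(S) = (2*S)/((2*S)) = (2*S)*(1/(2*S)) = 1)
45883 + a(47 - 1*90) = 45883 + 1 = 45884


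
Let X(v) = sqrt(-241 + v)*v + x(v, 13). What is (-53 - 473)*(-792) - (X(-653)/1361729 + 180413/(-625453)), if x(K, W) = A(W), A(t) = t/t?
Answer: 6694539730049376/16069763929 + 653*I*sqrt(894)/1361729 ≈ 4.1659e+5 + 0.014338*I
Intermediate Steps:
A(t) = 1
x(K, W) = 1
X(v) = 1 + v*sqrt(-241 + v) (X(v) = sqrt(-241 + v)*v + 1 = v*sqrt(-241 + v) + 1 = 1 + v*sqrt(-241 + v))
(-53 - 473)*(-792) - (X(-653)/1361729 + 180413/(-625453)) = (-53 - 473)*(-792) - ((1 - 653*sqrt(-241 - 653))/1361729 + 180413/(-625453)) = -526*(-792) - ((1 - 653*I*sqrt(894))*(1/1361729) + 180413*(-1/625453)) = 416592 - ((1 - 653*I*sqrt(894))*(1/1361729) - 180413/625453) = 416592 - ((1/1361729 - 653*I*sqrt(894)/1361729) - 180413/625453) = 416592 - (-4635339408/16069763929 - 653*I*sqrt(894)/1361729) = 416592 + (4635339408/16069763929 + 653*I*sqrt(894)/1361729) = 6694539730049376/16069763929 + 653*I*sqrt(894)/1361729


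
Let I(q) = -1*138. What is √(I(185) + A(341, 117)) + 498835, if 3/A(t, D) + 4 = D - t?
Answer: 498835 + I*√199291/38 ≈ 4.9884e+5 + 11.748*I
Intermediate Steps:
A(t, D) = 3/(-4 + D - t) (A(t, D) = 3/(-4 + (D - t)) = 3/(-4 + D - t))
I(q) = -138
√(I(185) + A(341, 117)) + 498835 = √(-138 - 3/(4 + 341 - 1*117)) + 498835 = √(-138 - 3/(4 + 341 - 117)) + 498835 = √(-138 - 3/228) + 498835 = √(-138 - 3*1/228) + 498835 = √(-138 - 1/76) + 498835 = √(-10489/76) + 498835 = I*√199291/38 + 498835 = 498835 + I*√199291/38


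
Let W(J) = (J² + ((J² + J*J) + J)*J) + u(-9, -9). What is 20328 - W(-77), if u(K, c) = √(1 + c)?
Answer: 921536 - 2*I*√2 ≈ 9.2154e+5 - 2.8284*I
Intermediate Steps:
W(J) = J² + J*(J + 2*J²) + 2*I*√2 (W(J) = (J² + ((J² + J*J) + J)*J) + √(1 - 9) = (J² + ((J² + J²) + J)*J) + √(-8) = (J² + (2*J² + J)*J) + 2*I*√2 = (J² + (J + 2*J²)*J) + 2*I*√2 = (J² + J*(J + 2*J²)) + 2*I*√2 = J² + J*(J + 2*J²) + 2*I*√2)
20328 - W(-77) = 20328 - (2*(-77)² + 2*(-77)³ + 2*I*√2) = 20328 - (2*5929 + 2*(-456533) + 2*I*√2) = 20328 - (11858 - 913066 + 2*I*√2) = 20328 - (-901208 + 2*I*√2) = 20328 + (901208 - 2*I*√2) = 921536 - 2*I*√2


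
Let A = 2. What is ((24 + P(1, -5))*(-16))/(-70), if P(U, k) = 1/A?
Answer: 28/5 ≈ 5.6000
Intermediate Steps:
P(U, k) = ½ (P(U, k) = 1/2 = ½)
((24 + P(1, -5))*(-16))/(-70) = ((24 + ½)*(-16))/(-70) = ((49/2)*(-16))*(-1/70) = -392*(-1/70) = 28/5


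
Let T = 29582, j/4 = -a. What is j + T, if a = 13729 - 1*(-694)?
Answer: -28110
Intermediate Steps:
a = 14423 (a = 13729 + 694 = 14423)
j = -57692 (j = 4*(-1*14423) = 4*(-14423) = -57692)
j + T = -57692 + 29582 = -28110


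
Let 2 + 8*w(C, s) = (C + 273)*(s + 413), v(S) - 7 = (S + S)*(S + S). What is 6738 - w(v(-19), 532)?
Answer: -787637/4 ≈ -1.9691e+5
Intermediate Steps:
v(S) = 7 + 4*S² (v(S) = 7 + (S + S)*(S + S) = 7 + (2*S)*(2*S) = 7 + 4*S²)
w(C, s) = -¼ + (273 + C)*(413 + s)/8 (w(C, s) = -¼ + ((C + 273)*(s + 413))/8 = -¼ + ((273 + C)*(413 + s))/8 = -¼ + (273 + C)*(413 + s)/8)
6738 - w(v(-19), 532) = 6738 - (112747/8 + (273/8)*532 + 413*(7 + 4*(-19)²)/8 + (⅛)*(7 + 4*(-19)²)*532) = 6738 - (112747/8 + 36309/2 + 413*(7 + 4*361)/8 + (⅛)*(7 + 4*361)*532) = 6738 - (112747/8 + 36309/2 + 413*(7 + 1444)/8 + (⅛)*(7 + 1444)*532) = 6738 - (112747/8 + 36309/2 + (413/8)*1451 + (⅛)*1451*532) = 6738 - (112747/8 + 36309/2 + 599263/8 + 192983/2) = 6738 - 1*814589/4 = 6738 - 814589/4 = -787637/4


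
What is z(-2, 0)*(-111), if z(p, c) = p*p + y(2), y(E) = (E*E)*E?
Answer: -1332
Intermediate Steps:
y(E) = E³ (y(E) = E²*E = E³)
z(p, c) = 8 + p² (z(p, c) = p*p + 2³ = p² + 8 = 8 + p²)
z(-2, 0)*(-111) = (8 + (-2)²)*(-111) = (8 + 4)*(-111) = 12*(-111) = -1332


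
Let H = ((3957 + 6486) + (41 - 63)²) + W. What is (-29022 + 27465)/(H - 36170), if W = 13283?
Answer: 1557/11960 ≈ 0.13018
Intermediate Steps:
H = 24210 (H = ((3957 + 6486) + (41 - 63)²) + 13283 = (10443 + (-22)²) + 13283 = (10443 + 484) + 13283 = 10927 + 13283 = 24210)
(-29022 + 27465)/(H - 36170) = (-29022 + 27465)/(24210 - 36170) = -1557/(-11960) = -1557*(-1/11960) = 1557/11960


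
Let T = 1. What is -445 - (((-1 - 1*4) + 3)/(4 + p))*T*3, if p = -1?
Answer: -443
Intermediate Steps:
-445 - (((-1 - 1*4) + 3)/(4 + p))*T*3 = -445 - (((-1 - 1*4) + 3)/(4 - 1))*1*3 = -445 - (((-1 - 4) + 3)/3)*1*3 = -445 - ((-5 + 3)*(⅓))*1*3 = -445 - -2*⅓*1*3 = -445 - (-⅔*1)*3 = -445 - (-2)*3/3 = -445 - 1*(-2) = -445 + 2 = -443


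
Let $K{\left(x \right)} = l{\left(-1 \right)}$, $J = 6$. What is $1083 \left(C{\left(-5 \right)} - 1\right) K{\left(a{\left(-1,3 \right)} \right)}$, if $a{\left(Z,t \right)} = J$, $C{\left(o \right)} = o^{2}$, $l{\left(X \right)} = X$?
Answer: $-25992$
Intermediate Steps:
$a{\left(Z,t \right)} = 6$
$K{\left(x \right)} = -1$
$1083 \left(C{\left(-5 \right)} - 1\right) K{\left(a{\left(-1,3 \right)} \right)} = 1083 \left(\left(-5\right)^{2} - 1\right) \left(-1\right) = 1083 \left(25 - 1\right) \left(-1\right) = 1083 \cdot 24 \left(-1\right) = 1083 \left(-24\right) = -25992$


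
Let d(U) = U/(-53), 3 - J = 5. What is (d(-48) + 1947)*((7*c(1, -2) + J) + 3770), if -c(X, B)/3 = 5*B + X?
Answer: 408516723/53 ≈ 7.7079e+6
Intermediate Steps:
J = -2 (J = 3 - 1*5 = 3 - 5 = -2)
c(X, B) = -15*B - 3*X (c(X, B) = -3*(5*B + X) = -3*(X + 5*B) = -15*B - 3*X)
d(U) = -U/53 (d(U) = U*(-1/53) = -U/53)
(d(-48) + 1947)*((7*c(1, -2) + J) + 3770) = (-1/53*(-48) + 1947)*((7*(-15*(-2) - 3*1) - 2) + 3770) = (48/53 + 1947)*((7*(30 - 3) - 2) + 3770) = 103239*((7*27 - 2) + 3770)/53 = 103239*((189 - 2) + 3770)/53 = 103239*(187 + 3770)/53 = (103239/53)*3957 = 408516723/53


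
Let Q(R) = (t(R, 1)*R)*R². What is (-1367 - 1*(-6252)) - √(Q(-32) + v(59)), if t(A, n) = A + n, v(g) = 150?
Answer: 4885 - √1015958 ≈ 3877.1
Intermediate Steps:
Q(R) = R³*(1 + R) (Q(R) = ((R + 1)*R)*R² = ((1 + R)*R)*R² = (R*(1 + R))*R² = R³*(1 + R))
(-1367 - 1*(-6252)) - √(Q(-32) + v(59)) = (-1367 - 1*(-6252)) - √((-32)³*(1 - 32) + 150) = (-1367 + 6252) - √(-32768*(-31) + 150) = 4885 - √(1015808 + 150) = 4885 - √1015958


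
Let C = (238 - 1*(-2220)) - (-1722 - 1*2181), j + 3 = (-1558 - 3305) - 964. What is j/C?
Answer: -5830/6361 ≈ -0.91652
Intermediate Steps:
j = -5830 (j = -3 + ((-1558 - 3305) - 964) = -3 + (-4863 - 964) = -3 - 5827 = -5830)
C = 6361 (C = (238 + 2220) - (-1722 - 2181) = 2458 - 1*(-3903) = 2458 + 3903 = 6361)
j/C = -5830/6361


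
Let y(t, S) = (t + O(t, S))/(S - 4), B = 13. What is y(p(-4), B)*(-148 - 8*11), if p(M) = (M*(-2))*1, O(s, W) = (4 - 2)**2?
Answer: -944/3 ≈ -314.67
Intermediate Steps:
O(s, W) = 4 (O(s, W) = 2**2 = 4)
p(M) = -2*M (p(M) = -2*M*1 = -2*M)
y(t, S) = (4 + t)/(-4 + S) (y(t, S) = (t + 4)/(S - 4) = (4 + t)/(-4 + S))
y(p(-4), B)*(-148 - 8*11) = ((4 - 2*(-4))/(-4 + 13))*(-148 - 8*11) = ((4 + 8)/9)*(-148 - 88) = ((1/9)*12)*(-236) = (4/3)*(-236) = -944/3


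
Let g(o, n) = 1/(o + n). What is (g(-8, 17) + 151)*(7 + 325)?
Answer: 451520/9 ≈ 50169.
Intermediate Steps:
g(o, n) = 1/(n + o)
(g(-8, 17) + 151)*(7 + 325) = (1/(17 - 8) + 151)*(7 + 325) = (1/9 + 151)*332 = (⅑ + 151)*332 = (1360/9)*332 = 451520/9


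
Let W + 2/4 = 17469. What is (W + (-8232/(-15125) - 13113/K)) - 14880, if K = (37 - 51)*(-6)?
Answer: 1030348871/423500 ≈ 2432.9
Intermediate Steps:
W = 34937/2 (W = -1/2 + 17469 = 34937/2 ≈ 17469.)
K = 84 (K = -14*(-6) = 84)
(W + (-8232/(-15125) - 13113/K)) - 14880 = (34937/2 + (-8232/(-15125) - 13113/84)) - 14880 = (34937/2 + (-8232*(-1/15125) - 13113*1/84)) - 14880 = (34937/2 + (8232/15125 - 4371/28)) - 14880 = (34937/2 - 65880879/423500) - 14880 = 7332028871/423500 - 14880 = 1030348871/423500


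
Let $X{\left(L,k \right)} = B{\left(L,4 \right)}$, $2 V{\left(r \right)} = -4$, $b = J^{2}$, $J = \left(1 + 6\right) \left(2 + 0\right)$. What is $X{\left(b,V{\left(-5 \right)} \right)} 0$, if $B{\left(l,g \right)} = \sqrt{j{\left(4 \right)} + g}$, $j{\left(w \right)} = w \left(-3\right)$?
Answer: $0$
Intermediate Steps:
$j{\left(w \right)} = - 3 w$
$J = 14$ ($J = 7 \cdot 2 = 14$)
$b = 196$ ($b = 14^{2} = 196$)
$V{\left(r \right)} = -2$ ($V{\left(r \right)} = \frac{1}{2} \left(-4\right) = -2$)
$B{\left(l,g \right)} = \sqrt{-12 + g}$ ($B{\left(l,g \right)} = \sqrt{\left(-3\right) 4 + g} = \sqrt{-12 + g}$)
$X{\left(L,k \right)} = 2 i \sqrt{2}$ ($X{\left(L,k \right)} = \sqrt{-12 + 4} = \sqrt{-8} = 2 i \sqrt{2}$)
$X{\left(b,V{\left(-5 \right)} \right)} 0 = 2 i \sqrt{2} \cdot 0 = 0$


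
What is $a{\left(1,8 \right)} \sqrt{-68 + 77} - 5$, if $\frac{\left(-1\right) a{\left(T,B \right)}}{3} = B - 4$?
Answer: $-41$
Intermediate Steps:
$a{\left(T,B \right)} = 12 - 3 B$ ($a{\left(T,B \right)} = - 3 \left(B - 4\right) = - 3 \left(-4 + B\right) = 12 - 3 B$)
$a{\left(1,8 \right)} \sqrt{-68 + 77} - 5 = \left(12 - 24\right) \sqrt{-68 + 77} - 5 = \left(12 - 24\right) \sqrt{9} - 5 = \left(-12\right) 3 - 5 = -36 - 5 = -41$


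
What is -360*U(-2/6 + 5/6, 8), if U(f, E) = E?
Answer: -2880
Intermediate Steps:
-360*U(-2/6 + 5/6, 8) = -360*8 = -2880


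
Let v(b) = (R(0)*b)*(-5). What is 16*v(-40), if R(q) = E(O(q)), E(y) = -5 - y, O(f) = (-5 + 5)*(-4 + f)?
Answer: -16000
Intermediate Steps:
O(f) = 0 (O(f) = 0*(-4 + f) = 0)
R(q) = -5 (R(q) = -5 - 1*0 = -5 + 0 = -5)
v(b) = 25*b (v(b) = -5*b*(-5) = 25*b)
16*v(-40) = 16*(25*(-40)) = 16*(-1000) = -16000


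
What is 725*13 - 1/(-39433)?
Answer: 371656026/39433 ≈ 9425.0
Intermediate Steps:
725*13 - 1/(-39433) = 9425 - 1*(-1/39433) = 9425 + 1/39433 = 371656026/39433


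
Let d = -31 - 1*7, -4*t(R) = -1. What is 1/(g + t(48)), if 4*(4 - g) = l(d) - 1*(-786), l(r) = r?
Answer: -4/731 ≈ -0.0054720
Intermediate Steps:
t(R) = ¼ (t(R) = -¼*(-1) = ¼)
d = -38 (d = -31 - 7 = -38)
g = -183 (g = 4 - (-38 - 1*(-786))/4 = 4 - (-38 + 786)/4 = 4 - ¼*748 = 4 - 187 = -183)
1/(g + t(48)) = 1/(-183 + ¼) = 1/(-731/4) = -4/731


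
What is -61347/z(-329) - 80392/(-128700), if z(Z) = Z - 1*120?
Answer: 152527979/1111275 ≈ 137.25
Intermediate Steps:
z(Z) = -120 + Z (z(Z) = Z - 120 = -120 + Z)
-61347/z(-329) - 80392/(-128700) = -61347/(-120 - 329) - 80392/(-128700) = -61347/(-449) - 80392*(-1/128700) = -61347*(-1/449) + 1546/2475 = 61347/449 + 1546/2475 = 152527979/1111275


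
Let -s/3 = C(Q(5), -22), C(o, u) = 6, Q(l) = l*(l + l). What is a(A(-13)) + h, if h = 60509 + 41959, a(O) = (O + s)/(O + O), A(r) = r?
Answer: 2664199/26 ≈ 1.0247e+5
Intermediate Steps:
Q(l) = 2*l² (Q(l) = l*(2*l) = 2*l²)
s = -18 (s = -3*6 = -18)
a(O) = (-18 + O)/(2*O) (a(O) = (O - 18)/(O + O) = (-18 + O)/((2*O)) = (-18 + O)*(1/(2*O)) = (-18 + O)/(2*O))
h = 102468
a(A(-13)) + h = (½)*(-18 - 13)/(-13) + 102468 = (½)*(-1/13)*(-31) + 102468 = 31/26 + 102468 = 2664199/26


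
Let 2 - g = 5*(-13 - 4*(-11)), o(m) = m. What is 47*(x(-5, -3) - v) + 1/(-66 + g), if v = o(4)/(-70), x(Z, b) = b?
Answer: -1060214/7665 ≈ -138.32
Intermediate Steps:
v = -2/35 (v = 4/(-70) = 4*(-1/70) = -2/35 ≈ -0.057143)
g = -153 (g = 2 - 5*(-13 - 4*(-11)) = 2 - 5*(-13 - 1*(-44)) = 2 - 5*(-13 + 44) = 2 - 5*31 = 2 - 1*155 = 2 - 155 = -153)
47*(x(-5, -3) - v) + 1/(-66 + g) = 47*(-3 - 1*(-2/35)) + 1/(-66 - 153) = 47*(-3 + 2/35) + 1/(-219) = 47*(-103/35) - 1/219 = -4841/35 - 1/219 = -1060214/7665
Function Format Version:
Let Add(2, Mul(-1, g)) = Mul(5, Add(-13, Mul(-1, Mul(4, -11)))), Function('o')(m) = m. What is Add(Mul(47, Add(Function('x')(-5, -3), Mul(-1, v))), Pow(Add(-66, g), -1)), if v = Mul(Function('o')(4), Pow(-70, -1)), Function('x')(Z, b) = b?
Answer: Rational(-1060214, 7665) ≈ -138.32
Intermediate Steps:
v = Rational(-2, 35) (v = Mul(4, Pow(-70, -1)) = Mul(4, Rational(-1, 70)) = Rational(-2, 35) ≈ -0.057143)
g = -153 (g = Add(2, Mul(-1, Mul(5, Add(-13, Mul(-1, Mul(4, -11)))))) = Add(2, Mul(-1, Mul(5, Add(-13, Mul(-1, -44))))) = Add(2, Mul(-1, Mul(5, Add(-13, 44)))) = Add(2, Mul(-1, Mul(5, 31))) = Add(2, Mul(-1, 155)) = Add(2, -155) = -153)
Add(Mul(47, Add(Function('x')(-5, -3), Mul(-1, v))), Pow(Add(-66, g), -1)) = Add(Mul(47, Add(-3, Mul(-1, Rational(-2, 35)))), Pow(Add(-66, -153), -1)) = Add(Mul(47, Add(-3, Rational(2, 35))), Pow(-219, -1)) = Add(Mul(47, Rational(-103, 35)), Rational(-1, 219)) = Add(Rational(-4841, 35), Rational(-1, 219)) = Rational(-1060214, 7665)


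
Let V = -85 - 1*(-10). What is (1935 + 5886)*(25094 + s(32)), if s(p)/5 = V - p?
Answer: 192075939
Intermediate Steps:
V = -75 (V = -85 + 10 = -75)
s(p) = -375 - 5*p (s(p) = 5*(-75 - p) = -375 - 5*p)
(1935 + 5886)*(25094 + s(32)) = (1935 + 5886)*(25094 + (-375 - 5*32)) = 7821*(25094 + (-375 - 160)) = 7821*(25094 - 535) = 7821*24559 = 192075939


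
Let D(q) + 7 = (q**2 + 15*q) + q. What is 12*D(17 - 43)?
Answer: 3036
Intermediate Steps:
D(q) = -7 + q**2 + 16*q (D(q) = -7 + ((q**2 + 15*q) + q) = -7 + (q**2 + 16*q) = -7 + q**2 + 16*q)
12*D(17 - 43) = 12*(-7 + (17 - 43)**2 + 16*(17 - 43)) = 12*(-7 + (-26)**2 + 16*(-26)) = 12*(-7 + 676 - 416) = 12*253 = 3036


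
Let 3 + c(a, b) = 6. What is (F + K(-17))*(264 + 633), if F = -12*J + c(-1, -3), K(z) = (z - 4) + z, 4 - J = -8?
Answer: -160563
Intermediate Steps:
c(a, b) = 3 (c(a, b) = -3 + 6 = 3)
J = 12 (J = 4 - 1*(-8) = 4 + 8 = 12)
K(z) = -4 + 2*z (K(z) = (-4 + z) + z = -4 + 2*z)
F = -141 (F = -12*12 + 3 = -144 + 3 = -141)
(F + K(-17))*(264 + 633) = (-141 + (-4 + 2*(-17)))*(264 + 633) = (-141 + (-4 - 34))*897 = (-141 - 38)*897 = -179*897 = -160563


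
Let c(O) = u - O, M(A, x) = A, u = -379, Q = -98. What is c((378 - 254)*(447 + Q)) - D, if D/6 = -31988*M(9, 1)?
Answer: 1683697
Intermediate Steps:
c(O) = -379 - O
D = -1727352 (D = 6*(-31988*9) = 6*(-287892) = -1727352)
c((378 - 254)*(447 + Q)) - D = (-379 - (378 - 254)*(447 - 98)) - 1*(-1727352) = (-379 - 124*349) + 1727352 = (-379 - 1*43276) + 1727352 = (-379 - 43276) + 1727352 = -43655 + 1727352 = 1683697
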